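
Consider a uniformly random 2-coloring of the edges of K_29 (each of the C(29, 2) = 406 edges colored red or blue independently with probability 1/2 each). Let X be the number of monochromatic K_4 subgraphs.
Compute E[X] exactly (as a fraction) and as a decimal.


Let X = Σ_S X_S over the C(29, 4) = 23751 subsets S of size 4, where X_S = 1 if the K_4 on S is monochromatic.
For a fixed S, the K_4 on S has C(4, 2) = 6 edges. P[all 6 edges red] = (1/2)^6, and likewise for blue, so P[monochromatic] = 2·(1/2)^6 = 2^{1 − 6} = 1/32.
By linearity: E[X] = C(29, 4) · 2^{1 − 6} = 23751 · 1/32 = 23751/32.
Numerically: E[X] ≈ 742.2188.

E[X] = C(29,4)·2^(1−C(4,2)) = 23751/32 ≈ 742.2188.


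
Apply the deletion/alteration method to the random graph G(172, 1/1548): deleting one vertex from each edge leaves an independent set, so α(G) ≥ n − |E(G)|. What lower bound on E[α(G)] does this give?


E[|E(G)|] = C(172, 2)·p = 14706 · (1/1548) = 19/2.
E[α(G)] ≥ n − E[|E(G)|] = 172 − 19/2 = 325/2.
Numerically: ≈ 162.50000.
(This is only a lower bound; the true E[α(G)] may be larger.)

E[α(G)] ≥ 325/2 ≈ 162.50000.


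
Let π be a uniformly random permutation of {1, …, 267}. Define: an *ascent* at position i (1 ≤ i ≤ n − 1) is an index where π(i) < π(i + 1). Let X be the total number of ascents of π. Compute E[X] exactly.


Write X = Σ X_I over i = 1, …, 266, with X_I the indicator of one ascent.
There are 266 indicators.
For each fixed i, the pair (π(i), π(i+1)) is a uniformly random ordered pair of distinct values from {1, …, 267}; by symmetry P[π(i) < π(i+1)] = 1/2.
By linearity: E[X] = 266 · (1/2) = (267 − 1) · (1/2) = 133 ≈ 133.000000.

E[X] = 133 = 133.000000.


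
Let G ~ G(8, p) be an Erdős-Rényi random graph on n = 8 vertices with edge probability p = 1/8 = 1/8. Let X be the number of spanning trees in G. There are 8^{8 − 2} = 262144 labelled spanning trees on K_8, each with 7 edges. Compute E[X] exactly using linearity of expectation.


K_8 has 8^{8 − 2} = 262144 labelled spanning trees.
For each such spanning tree H, let X_H = 1 if all 7 edges of H are present in G. Then P[X_H = 1] = p^{7} = (1/8)^{7} = 1/2097152.
By linearity: E[X] = Σ_H E[X_H] = 262144 · p^{7} = 262144 · 1/2097152 = 1/8.
Numerically: E[X] ≈ 0.125.

E[X] = 262144 · (1/8)^{7} = 1/8 ≈ 0.125.


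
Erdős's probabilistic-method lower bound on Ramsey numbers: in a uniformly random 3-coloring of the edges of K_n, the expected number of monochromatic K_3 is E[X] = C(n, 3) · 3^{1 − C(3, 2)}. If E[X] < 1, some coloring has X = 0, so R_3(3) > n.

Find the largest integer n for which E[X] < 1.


We need C(n, 3) · 3^{1 − 3} < 1, i.e. C(n, 3) < 3^{3 − 1} = 9.
Check values of n near the boundary:
  n = 3: C(3, 3) = 1; 1 < 9? YES
  n = 4: C(4, 3) = 4; 4 < 9? YES
  n = 5: C(5, 3) = 10; 10 < 9? NO
The largest n with C(n, 3) < 9 is n = 4 (where E[X] = 4/9 ≈ 0.444). Hence R_3(3) > 4, i.e. R_3(3) ≥ 5.

Largest n = 4; hence R_3(3) > 4.


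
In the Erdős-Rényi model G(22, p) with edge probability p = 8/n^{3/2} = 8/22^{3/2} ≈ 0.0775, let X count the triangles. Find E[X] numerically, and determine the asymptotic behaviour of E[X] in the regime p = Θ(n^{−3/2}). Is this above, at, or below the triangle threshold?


Number of potential triangles: C(22, 3) = 1540.
Each occurs with probability p³ ≈ (0.0775)³ ≈ 4.65981e-04.
By linearity: E[X] = C(22, 3)·p³ ≈ 1540 · 4.65981e-04 ≈ 0.718.
Since α = 3/2 > 1, p = c/n^{3/2} = o(1/n) is below the triangle threshold p ~ 1/n. Asymptotically E[X] ~ (c³/6)·n^{3(1−α)} = (8³/6)·n^{-1.5} → 0, so by Markov's inequality G has no triangles w.h.p.

E[X] ≈ 0.718; in regime p = Θ(1/n^{3/2}) E[X] tends to 0 (below the triangle threshold p ~ 1/n).


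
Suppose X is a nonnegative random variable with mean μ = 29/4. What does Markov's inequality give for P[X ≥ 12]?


μ = E[X] = 29/4, a = 12.
Markov: P[X ≥ 12] ≤ μ/a = (29/4)/12 = 29/48.
Numerically: ≈ 0.604.
(Since a = 12 > μ = 7.250, the bound 29/48 is < 1 and informative.)

P[X ≥ 12] ≤ 29/48 ≈ 0.604.


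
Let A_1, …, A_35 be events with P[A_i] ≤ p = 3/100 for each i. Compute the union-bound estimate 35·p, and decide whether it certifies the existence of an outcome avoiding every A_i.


Union bound: P[∪_{i=1}^{35} A_i] ≤ Σ_i P[A_i] ≤ 35·p = 35·(3/100) = 21/20.
Numerically: 21/20 ≈ 1.0500.
Is 21/20 < 1? NO.
Since the bound 21/20 is ≥ 1, the union bound is uninformative here; it does NOT by itself certify existence.

35·p = 21/20 ≈ 1.0500; existence NOT certified by the union bound.


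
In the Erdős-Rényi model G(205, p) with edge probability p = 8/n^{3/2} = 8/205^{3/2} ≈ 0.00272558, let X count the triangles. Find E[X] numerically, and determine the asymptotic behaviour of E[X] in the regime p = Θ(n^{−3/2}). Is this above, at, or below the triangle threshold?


Number of potential triangles: C(205, 3) = 1414910.
Each occurs with probability p³ ≈ (0.00272558)³ ≈ 2.02477881e-08.
By linearity: E[X] = C(205, 3)·p³ ≈ 1414910 · 2.02477881e-08 ≈ 0.028649.
Since α = 3/2 > 1, p = c/n^{3/2} = o(1/n) is below the triangle threshold p ~ 1/n. Asymptotically E[X] ~ (c³/6)·n^{3(1−α)} = (8³/6)·n^{-1.5} → 0, so by Markov's inequality G has no triangles w.h.p.

E[X] ≈ 0.028649; in regime p = Θ(1/n^{3/2}) E[X] tends to 0 (below the triangle threshold p ~ 1/n).


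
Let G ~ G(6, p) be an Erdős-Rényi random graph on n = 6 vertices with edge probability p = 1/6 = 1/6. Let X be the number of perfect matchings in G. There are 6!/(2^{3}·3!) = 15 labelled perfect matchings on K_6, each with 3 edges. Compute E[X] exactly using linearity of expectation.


K_6 has 6!/(2^{3}·3!) = 15 labelled perfect matchings.
For each such perfect matching H, let X_H = 1 if all 3 edges of H are present in G. Then P[X_H = 1] = p^{3} = (1/6)^{3} = 1/216.
By linearity of expectation: E[X] = Σ_H E[X_H] = 15 · p^{3} = 15 · 1/216 = 5/72.
Numerically: E[X] ≈ 0.069444.

E[X] = 15 · (1/6)^{3} = 5/72 ≈ 0.069444.


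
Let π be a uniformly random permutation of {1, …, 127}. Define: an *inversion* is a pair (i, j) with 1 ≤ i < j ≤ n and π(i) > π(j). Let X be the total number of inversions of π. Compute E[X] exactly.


Write X = Σ X_I over the C(127, 2) = 8001 pairs i < j, with X_I the indicator of one inversion.
There are 8001 indicators.
For each fixed pair i < j, the values π(i) and π(j) are two distinct elements of {1, …, 127} in uniformly random order; by symmetry P[π(i) > π(j)] = 1/2.
By linearity: E[X] = 8001 · (1/2) = C(127, 2) · (1/2) = 8001/2 = 8001/2 ≈ 4000.500000.

E[X] = 8001/2 = 4000.500000.


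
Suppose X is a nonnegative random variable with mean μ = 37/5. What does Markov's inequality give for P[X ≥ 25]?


μ = E[X] = 37/5, a = 25.
Markov: P[X ≥ 25] ≤ μ/a = (37/5)/25 = 37/125.
Numerically: ≈ 0.296.
(Since a = 25 > μ = 7.400, the bound 37/125 is < 1 and informative.)

P[X ≥ 25] ≤ 37/125 ≈ 0.296.


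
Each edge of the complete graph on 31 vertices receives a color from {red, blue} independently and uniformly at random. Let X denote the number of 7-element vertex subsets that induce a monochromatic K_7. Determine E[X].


Let X = Σ_S X_S over the C(31, 7) = 2629575 subsets S of size 7, where X_S = 1 if the K_7 on S is monochromatic.
For a fixed S, the K_7 on S has C(7, 2) = 21 edges. P[all 21 edges red] = (1/2)^21, and likewise for blue, so P[monochromatic] = 2·(1/2)^21 = 2^{1 − 21} = 1/1048576.
By linearity of expectation: E[X] = C(31, 7) · 2^{1 − 21} = 2629575 · 1/1048576 = 2629575/1048576.
Numerically: E[X] ≈ 2.5078.

E[X] = C(31,7)·2^(1−C(7,2)) = 2629575/1048576 ≈ 2.5078.


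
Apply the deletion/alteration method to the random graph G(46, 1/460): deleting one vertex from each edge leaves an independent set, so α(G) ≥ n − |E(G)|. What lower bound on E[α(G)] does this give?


E[|E(G)|] = C(46, 2)·p = 1035 · (1/460) = 9/4.
E[α(G)] ≥ n − E[|E(G)|] = 46 − 9/4 = 175/4.
Numerically: ≈ 43.75000.
(This is only a lower bound; the true E[α(G)] may be larger.)

E[α(G)] ≥ 175/4 ≈ 43.75000.


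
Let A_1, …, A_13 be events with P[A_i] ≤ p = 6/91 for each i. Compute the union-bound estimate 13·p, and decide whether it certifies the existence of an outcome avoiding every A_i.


Union bound: P[∪_{i=1}^{13} A_i] ≤ Σ_i P[A_i] ≤ 13·p = 13·(6/91) = 6/7.
Numerically: 6/7 ≈ 0.857143.
Is 6/7 < 1? YES.
Since P[∪ A_i] ≤ 6/7 < 1, the complement has P[∩ A_i^c] ≥ 1 − 6/7 = 1/7 > 0, so some outcome avoids every A_i.

13·p = 6/7 ≈ 0.857143; existence CERTIFIED by the union bound.


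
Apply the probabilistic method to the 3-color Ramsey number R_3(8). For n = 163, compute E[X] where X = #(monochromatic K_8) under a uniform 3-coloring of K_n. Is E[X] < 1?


E[X] = C(163, 8) · 3^{1 − 28} = 10380216608892 · 3^{−27} = 10380216608892/7625597484987.
As a reduced fraction: E[X] = 128150822332/94143178827 ≈ 1.3612332.
Is E[X] < 1? NO.
Since E[X] ≥ 1, the first-moment bound is inconclusive at n = 163; it does NOT by itself certify R_3(8) > 163.

E[X] = 128150822332/94143178827 ≈ 1.3612332; E[X] ≥ 1; first-moment method inconclusive here.


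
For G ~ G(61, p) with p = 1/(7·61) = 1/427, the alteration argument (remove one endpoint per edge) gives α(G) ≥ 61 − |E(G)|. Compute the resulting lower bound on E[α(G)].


E[|E(G)|] = C(61, 2)·p = 1830 · (1/427) = 30/7.
E[α(G)] ≥ n − E[|E(G)|] = 61 − 30/7 = 397/7.
Numerically: ≈ 56.7143.
(This is only a lower bound; the true E[α(G)] may be larger.)

E[α(G)] ≥ 397/7 ≈ 56.7143.


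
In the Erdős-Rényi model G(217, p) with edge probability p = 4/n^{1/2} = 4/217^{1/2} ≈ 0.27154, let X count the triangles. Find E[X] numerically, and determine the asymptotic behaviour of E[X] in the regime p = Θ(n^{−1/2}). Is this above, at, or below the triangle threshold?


Number of potential triangles: C(217, 3) = 1679580.
Each occurs with probability p³ ≈ (0.27154)³ ≈ 2.0021212e-02.
By linearity: E[X] = C(217, 3)·p³ ≈ 1679580 · 2.0021212e-02 ≈ 33627.22794.
Since α = 1/2 < 1, p = c/n^{1/2} ≫ 1/n is above the triangle threshold p ~ 1/n. Asymptotically E[X] ~ (c³/6)·n^{3(1−α)} = (4³/6)·n^{1.5} → ∞; triangles are abundant w.h.p.

E[X] ≈ 33627.22794; in regime p = Θ(1/n^{1/2}) E[X] diverges (above the triangle threshold p ~ 1/n).


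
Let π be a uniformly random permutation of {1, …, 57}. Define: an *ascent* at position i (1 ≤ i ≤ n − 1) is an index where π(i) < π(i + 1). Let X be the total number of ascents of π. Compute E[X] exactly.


Write X = Σ X_I over i = 1, …, 56, with X_I the indicator of one ascent.
There are 56 indicators.
For each fixed i, the pair (π(i), π(i+1)) is a uniformly random ordered pair of distinct values from {1, …, 57}; by symmetry P[π(i) < π(i+1)] = 1/2.
By linearity: E[X] = 56 · (1/2) = (57 − 1) · (1/2) = 28 ≈ 28.000000.

E[X] = 28 = 28.000000.


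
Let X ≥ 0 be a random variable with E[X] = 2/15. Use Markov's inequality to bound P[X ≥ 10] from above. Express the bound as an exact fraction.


μ = E[X] = 2/15, a = 10.
Markov: P[X ≥ 10] ≤ μ/a = (2/15)/10 = 1/75.
Numerically: ≈ 0.01333.
(Since a = 10 > μ = 0.13333, the bound 1/75 is < 1 and informative.)

P[X ≥ 10] ≤ 1/75 ≈ 0.01333.


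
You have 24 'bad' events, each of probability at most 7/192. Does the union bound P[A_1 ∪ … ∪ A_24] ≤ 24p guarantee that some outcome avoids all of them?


Union bound: P[∪_{i=1}^{24} A_i] ≤ Σ_i P[A_i] ≤ 24·p = 24·(7/192) = 7/8.
Numerically: 7/8 ≈ 0.875.
Is 7/8 < 1? YES.
Since P[∪ A_i] ≤ 7/8 < 1, the complement has P[∩ A_i^c] ≥ 1 − 7/8 = 1/8 > 0, so some outcome avoids every A_i.

24·p = 7/8 ≈ 0.875; existence CERTIFIED by the union bound.


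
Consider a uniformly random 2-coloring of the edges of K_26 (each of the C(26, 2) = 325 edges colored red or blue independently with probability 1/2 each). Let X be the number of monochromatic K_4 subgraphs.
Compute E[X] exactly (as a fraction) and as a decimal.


Let X = Σ_S X_S over the C(26, 4) = 14950 subsets S of size 4, where X_S = 1 if the K_4 on S is monochromatic.
For a fixed S, the K_4 on S has C(4, 2) = 6 edges. P[all 6 edges red] = (1/2)^6, and likewise for blue, so P[monochromatic] = 2·(1/2)^6 = 2^{1 − 6} = 1/32.
By linearity: E[X] = C(26, 4) · 2^{1 − 6} = 14950 · 1/32 = 7475/16.
Numerically: E[X] ≈ 467.188.

E[X] = C(26,4)·2^(1−C(4,2)) = 7475/16 ≈ 467.188.


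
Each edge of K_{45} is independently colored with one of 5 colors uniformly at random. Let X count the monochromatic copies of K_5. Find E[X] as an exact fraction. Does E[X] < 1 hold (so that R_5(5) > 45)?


E[X] = C(45, 5) · 5^{1 − 10} = 1221759 · 5^{−9} = 1221759/1953125.
As a reduced fraction: E[X] = 1221759/1953125 ≈ 0.6255.
Is E[X] < 1? YES.
Since E[X] < 1, there exists a 5-coloring of K_{45} with no monochromatic K_5; hence R_5(5) > 45.

E[X] = 1221759/1953125 ≈ 0.6255; E[X] < 1, so R_5(5) > 45.


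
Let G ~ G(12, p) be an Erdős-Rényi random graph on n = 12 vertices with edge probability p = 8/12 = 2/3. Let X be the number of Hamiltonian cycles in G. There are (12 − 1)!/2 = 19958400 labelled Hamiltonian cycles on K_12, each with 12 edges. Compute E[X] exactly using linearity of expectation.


K_12 has (12 − 1)!/2 = 19958400 labelled Hamiltonian cycles.
For each such Hamiltonian cycle H, let X_H = 1 if all 12 edges of H are present in G. Then P[X_H = 1] = p^{12} = (2/3)^{12} = 4096/531441.
Summing the indicators: E[X] = Σ_H E[X_H] = 19958400 · p^{12} = 19958400 · 4096/531441 = 1009254400/6561.
Numerically: E[X] ≈ 1.538e+05.

E[X] = 19958400 · (2/3)^{12} = 1009254400/6561 ≈ 1.538e+05.


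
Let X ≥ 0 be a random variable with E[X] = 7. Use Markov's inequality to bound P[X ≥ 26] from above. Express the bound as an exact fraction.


μ = E[X] = 7, a = 26.
Markov: P[X ≥ 26] ≤ μ/a = (7)/26 = 7/26.
Numerically: ≈ 0.2692.
(Since a = 26 > μ = 7.0000, the bound 7/26 is < 1 and informative.)

P[X ≥ 26] ≤ 7/26 ≈ 0.2692.


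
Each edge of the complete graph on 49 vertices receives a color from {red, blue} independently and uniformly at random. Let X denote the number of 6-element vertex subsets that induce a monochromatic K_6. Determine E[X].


Let X = Σ_S X_S over the C(49, 6) = 13983816 subsets S of size 6, where X_S = 1 if the K_6 on S is monochromatic.
For a fixed S, the K_6 on S has C(6, 2) = 15 edges. P[all 15 edges red] = (1/2)^15, and likewise for blue, so P[monochromatic] = 2·(1/2)^15 = 2^{1 − 15} = 1/16384.
By linearity: E[X] = C(49, 6) · 2^{1 − 15} = 13983816 · 1/16384 = 1747977/2048.
Numerically: E[X] ≈ 853.5044.

E[X] = C(49,6)·2^(1−C(6,2)) = 1747977/2048 ≈ 853.5044.


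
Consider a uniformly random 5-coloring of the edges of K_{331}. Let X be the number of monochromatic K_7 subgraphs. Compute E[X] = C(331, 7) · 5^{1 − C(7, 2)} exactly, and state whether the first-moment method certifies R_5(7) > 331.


E[X] = C(331, 7) · 5^{1 − 21} = 81027017349850 · 5^{−20} = 81027017349850/95367431640625.
As a reduced fraction: E[X] = 3241080693994/3814697265625 ≈ 0.850.
Is E[X] < 1? YES.
Since E[X] < 1, there exists a 5-coloring of K_{331} with no monochromatic K_7; hence R_5(7) > 331.

E[X] = 3241080693994/3814697265625 ≈ 0.850; E[X] < 1, so R_5(7) > 331.


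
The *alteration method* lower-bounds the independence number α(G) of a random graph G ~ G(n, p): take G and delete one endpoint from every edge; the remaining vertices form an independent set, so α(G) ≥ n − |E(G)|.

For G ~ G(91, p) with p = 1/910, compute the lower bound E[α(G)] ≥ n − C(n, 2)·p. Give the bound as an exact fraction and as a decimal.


E[|E(G)|] = C(91, 2)·p = 4095 · (1/910) = 9/2.
E[α(G)] ≥ n − E[|E(G)|] = 91 − 9/2 = 173/2.
Numerically: ≈ 86.500.
(This is only a lower bound; the true E[α(G)] may be larger.)

E[α(G)] ≥ 173/2 ≈ 86.500.


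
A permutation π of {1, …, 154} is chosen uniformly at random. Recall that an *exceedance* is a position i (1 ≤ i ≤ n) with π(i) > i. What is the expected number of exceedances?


Write X = Σ_{i=1}^{154} X_i, where X_i = 1_{π(i) > i}.
For each fixed i, π(i) is uniform over {1, …, 154} (marginal of a uniform permutation), so P[π(i) > i] = (n − i)/n. Summing: Σ_{i=1}^{154} (n − i)/n = (0 + 1 + … + 153)/154 = 154(154 − 1)/(2·154) = (154 − 1)/2.
Hence E[X] = Σ_{i=1}^{154} (154 − i)/154 = 153/2 ≈ 76.50000.

E[X] = 153/2 = 76.50000.


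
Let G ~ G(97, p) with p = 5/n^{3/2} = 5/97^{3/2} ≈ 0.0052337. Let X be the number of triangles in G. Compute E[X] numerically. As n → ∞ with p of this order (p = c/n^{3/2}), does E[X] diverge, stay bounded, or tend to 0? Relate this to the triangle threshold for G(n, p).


Number of potential triangles: C(97, 3) = 147440.
Each occurs with probability p³ ≈ (0.0052337)³ ≈ 1.4336304e-07.
By linearity: E[X] = C(97, 3)·p³ ≈ 147440 · 1.4336304e-07 ≈ 0.02114.
Since α = 3/2 > 1, p = c/n^{3/2} = o(1/n) is below the triangle threshold p ~ 1/n. Asymptotically E[X] ~ (c³/6)·n^{3(1−α)} = (5³/6)·n^{-1.5} → 0, so by Markov's inequality G has no triangles w.h.p.

E[X] ≈ 0.02114; in regime p = Θ(1/n^{3/2}) E[X] tends to 0 (below the triangle threshold p ~ 1/n).


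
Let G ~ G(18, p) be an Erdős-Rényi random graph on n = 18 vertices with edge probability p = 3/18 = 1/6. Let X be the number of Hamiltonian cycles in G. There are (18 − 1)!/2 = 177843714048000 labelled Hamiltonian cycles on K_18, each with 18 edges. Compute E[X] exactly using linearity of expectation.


K_18 has (18 − 1)!/2 = 177843714048000 labelled Hamiltonian cycles.
For each such Hamiltonian cycle H, let X_H = 1 if all 18 edges of H are present in G. Then P[X_H = 1] = p^{18} = (1/6)^{18} = 1/101559956668416.
Summing the indicators: E[X] = Σ_H E[X_H] = 177843714048000 · p^{18} = 177843714048000 · 1/101559956668416 = 14889875/8503056.
Numerically: E[X] ≈ 1.751.

E[X] = 177843714048000 · (1/6)^{18} = 14889875/8503056 ≈ 1.751.


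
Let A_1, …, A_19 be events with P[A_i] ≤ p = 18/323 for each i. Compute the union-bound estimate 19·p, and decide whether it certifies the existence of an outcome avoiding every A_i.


Union bound: P[∪_{i=1}^{19} A_i] ≤ Σ_i P[A_i] ≤ 19·p = 19·(18/323) = 18/17.
Numerically: 18/17 ≈ 1.05882.
Is 18/17 < 1? NO.
Since the bound 18/17 is ≥ 1, the union bound is uninformative here; it does NOT by itself certify existence.

19·p = 18/17 ≈ 1.05882; existence NOT certified by the union bound.


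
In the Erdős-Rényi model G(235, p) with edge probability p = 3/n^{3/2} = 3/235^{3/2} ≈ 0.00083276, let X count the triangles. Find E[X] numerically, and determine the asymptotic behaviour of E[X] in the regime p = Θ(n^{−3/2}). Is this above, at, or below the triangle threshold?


Number of potential triangles: C(235, 3) = 2135445.
Each occurs with probability p³ ≈ (0.00083276)³ ≈ 5.7750850e-10.
By linearity: E[X] = C(235, 3)·p³ ≈ 2135445 · 5.7750850e-10 ≈ 0.00123.
Since α = 3/2 > 1, p = c/n^{3/2} = o(1/n) is below the triangle threshold p ~ 1/n. Asymptotically E[X] ~ (c³/6)·n^{3(1−α)} = (3³/6)·n^{-1.5} → 0, so by Markov's inequality G has no triangles w.h.p.

E[X] ≈ 0.00123; in regime p = Θ(1/n^{3/2}) E[X] tends to 0 (below the triangle threshold p ~ 1/n).


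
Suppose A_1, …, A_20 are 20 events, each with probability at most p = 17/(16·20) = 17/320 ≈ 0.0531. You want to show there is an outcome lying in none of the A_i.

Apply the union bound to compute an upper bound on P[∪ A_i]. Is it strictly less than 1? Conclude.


Union bound: P[∪_{i=1}^{20} A_i] ≤ Σ_i P[A_i] ≤ 20·p = 20·(17/320) = 17/16.
Numerically: 17/16 ≈ 1.0625.
Is 17/16 < 1? NO.
Since the bound 17/16 is ≥ 1, the union bound is uninformative here; it does NOT by itself certify existence.

20·p = 17/16 ≈ 1.0625; existence NOT certified by the union bound.


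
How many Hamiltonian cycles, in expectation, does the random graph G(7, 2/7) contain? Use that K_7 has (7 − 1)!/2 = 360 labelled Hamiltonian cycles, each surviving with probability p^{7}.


K_7 has (7 − 1)!/2 = 360 labelled Hamiltonian cycles.
For each such Hamiltonian cycle H, let X_H = 1 if all 7 edges of H are present in G. Then P[X_H = 1] = p^{7} = (2/7)^{7} = 128/823543.
By linearity: E[X] = Σ_H E[X_H] = 360 · p^{7} = 360 · 128/823543 = 46080/823543.
Numerically: E[X] ≈ 0.05595.

E[X] = 360 · (2/7)^{7} = 46080/823543 ≈ 0.05595.


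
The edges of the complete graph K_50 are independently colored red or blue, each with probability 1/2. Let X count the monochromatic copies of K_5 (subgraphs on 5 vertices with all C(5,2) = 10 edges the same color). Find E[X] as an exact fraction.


Let X = Σ_S X_S over the C(50, 5) = 2118760 subsets S of size 5, where X_S = 1 if the K_5 on S is monochromatic.
For a fixed S, the K_5 on S has C(5, 2) = 10 edges. P[all 10 edges red] = (1/2)^10, and likewise for blue, so P[monochromatic] = 2·(1/2)^10 = 2^{1 − 10} = 1/512.
By linearity: E[X] = C(50, 5) · 2^{1 − 10} = 2118760 · 1/512 = 264845/64.
Numerically: E[X] ≈ 4138.203.

E[X] = C(50,5)·2^(1−C(5,2)) = 264845/64 ≈ 4138.203.


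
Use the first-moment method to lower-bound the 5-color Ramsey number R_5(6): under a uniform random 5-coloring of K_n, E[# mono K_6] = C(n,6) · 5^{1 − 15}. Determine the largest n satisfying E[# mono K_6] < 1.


We need C(n, 6) · 5^{1 − 15} < 1, i.e. C(n, 6) < 5^{15 − 1} = 6103515625.
Check values of n near the boundary:
  n = 126: C(126, 6) = 4925156775; 4925156775 < 6103515625? YES
  n = 127: C(127, 6) = 5169379425; 5169379425 < 6103515625? YES
  n = 128: C(128, 6) = 5423611200; 5423611200 < 6103515625? YES
  n = 129: C(129, 6) = 5688177600; 5688177600 < 6103515625? YES
  n = 130: C(130, 6) = 5963412000; 5963412000 < 6103515625? YES
  n = 131: C(131, 6) = 6249655776; 6249655776 < 6103515625? NO
The largest n with C(n, 6) < 6103515625 is n = 130 (where E[X] = 47707296/48828125 ≈ 0.977). Hence R_5(6) > 130, i.e. R_5(6) ≥ 131.

Largest n = 130; hence R_5(6) > 130.


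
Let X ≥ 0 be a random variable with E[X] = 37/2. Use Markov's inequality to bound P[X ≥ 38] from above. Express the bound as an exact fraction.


μ = E[X] = 37/2, a = 38.
Markov: P[X ≥ 38] ≤ μ/a = (37/2)/38 = 37/76.
Numerically: ≈ 0.4868.
(Since a = 38 > μ = 18.5000, the bound 37/76 is < 1 and informative.)

P[X ≥ 38] ≤ 37/76 ≈ 0.4868.


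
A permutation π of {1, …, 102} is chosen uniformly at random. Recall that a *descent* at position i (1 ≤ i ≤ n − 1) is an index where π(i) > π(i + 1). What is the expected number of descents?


Write X = Σ X_I over i = 1, …, 101, with X_I the indicator of one descent.
There are 101 indicators.
For each fixed i, the pair (π(i), π(i+1)) is a uniformly random ordered pair of distinct values from {1, …, 102}; by symmetry P[π(i) > π(i+1)] = 1/2.
By linearity: E[X] = 101 · (1/2) = (102 − 1) · (1/2) = 101/2 ≈ 50.500000.

E[X] = 101/2 = 50.500000.


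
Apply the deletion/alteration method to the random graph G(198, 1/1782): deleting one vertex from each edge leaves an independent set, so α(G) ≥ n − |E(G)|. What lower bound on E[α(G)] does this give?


E[|E(G)|] = C(198, 2)·p = 19503 · (1/1782) = 197/18.
E[α(G)] ≥ n − E[|E(G)|] = 198 − 197/18 = 3367/18.
Numerically: ≈ 187.0556.
(This is only a lower bound; the true E[α(G)] may be larger.)

E[α(G)] ≥ 3367/18 ≈ 187.0556.


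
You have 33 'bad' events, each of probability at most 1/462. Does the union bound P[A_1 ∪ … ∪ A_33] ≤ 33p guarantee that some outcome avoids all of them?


Union bound: P[∪_{i=1}^{33} A_i] ≤ Σ_i P[A_i] ≤ 33·p = 33·(1/462) = 1/14.
Numerically: 1/14 ≈ 0.071.
Is 1/14 < 1? YES.
Since P[∪ A_i] ≤ 1/14 < 1, the complement has P[∩ A_i^c] ≥ 1 − 1/14 = 13/14 > 0, so some outcome avoids every A_i.

33·p = 1/14 ≈ 0.071; existence CERTIFIED by the union bound.


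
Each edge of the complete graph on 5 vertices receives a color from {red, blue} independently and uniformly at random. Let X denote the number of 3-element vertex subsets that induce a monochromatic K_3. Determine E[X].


Let X = Σ_S X_S over the C(5, 3) = 10 subsets S of size 3, where X_S = 1 if the K_3 on S is monochromatic.
For a fixed S, the K_3 on S has C(3, 2) = 3 edges. P[all 3 edges red] = (1/2)^3, and likewise for blue, so P[monochromatic] = 2·(1/2)^3 = 2^{1 − 3} = 1/4.
By linearity: E[X] = C(5, 3) · 2^{1 − 3} = 10 · 1/4 = 5/2.
Numerically: E[X] ≈ 2.500.

E[X] = C(5,3)·2^(1−C(3,2)) = 5/2 ≈ 2.500.


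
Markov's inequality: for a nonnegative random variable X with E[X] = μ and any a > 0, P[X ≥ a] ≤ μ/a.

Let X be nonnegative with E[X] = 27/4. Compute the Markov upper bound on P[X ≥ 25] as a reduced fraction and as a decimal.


μ = E[X] = 27/4, a = 25.
Markov: P[X ≥ 25] ≤ μ/a = (27/4)/25 = 27/100.
Numerically: ≈ 0.2700.
(Since a = 25 > μ = 6.7500, the bound 27/100 is < 1 and informative.)

P[X ≥ 25] ≤ 27/100 ≈ 0.2700.


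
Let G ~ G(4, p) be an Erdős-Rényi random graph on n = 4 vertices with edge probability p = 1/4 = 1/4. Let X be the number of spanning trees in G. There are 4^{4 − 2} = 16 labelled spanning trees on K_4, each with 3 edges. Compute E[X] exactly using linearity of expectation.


K_4 has 4^{4 − 2} = 16 labelled spanning trees.
For each such spanning tree H, let X_H = 1 if all 3 edges of H are present in G. Then P[X_H = 1] = p^{3} = (1/4)^{3} = 1/64.
Summing the indicators: E[X] = Σ_H E[X_H] = 16 · p^{3} = 16 · 1/64 = 1/4.
Numerically: E[X] ≈ 0.25.

E[X] = 16 · (1/4)^{3} = 1/4 ≈ 0.25.


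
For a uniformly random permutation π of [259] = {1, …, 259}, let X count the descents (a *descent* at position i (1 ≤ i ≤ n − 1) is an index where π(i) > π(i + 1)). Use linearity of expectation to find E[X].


Write X = Σ X_I over i = 1, …, 258, with X_I the indicator of one descent.
There are 258 indicators.
For each fixed i, the pair (π(i), π(i+1)) is a uniformly random ordered pair of distinct values from {1, …, 259}; by symmetry P[π(i) > π(i+1)] = 1/2.
By linearity: E[X] = 258 · (1/2) = (259 − 1) · (1/2) = 129 ≈ 129.000.

E[X] = 129 = 129.000.


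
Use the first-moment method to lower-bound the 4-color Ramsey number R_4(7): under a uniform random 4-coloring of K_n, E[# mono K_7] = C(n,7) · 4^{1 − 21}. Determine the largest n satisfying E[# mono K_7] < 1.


We need C(n, 7) · 4^{1 − 21} < 1, i.e. C(n, 7) < 4^{21 − 1} = 1099511627776.
Check values of n near the boundary:
  n = 178: C(178, 7) = 996867063280; 996867063280 < 1099511627776? YES
  n = 179: C(179, 7) = 1037437234460; 1037437234460 < 1099511627776? YES
  n = 180: C(180, 7) = 1079414463600; 1079414463600 < 1099511627776? YES
  n = 181: C(181, 7) = 1122839183400; 1122839183400 < 1099511627776? NO
The largest n with C(n, 7) < 1099511627776 is n = 180 (where E[X] = 67463403975/68719476736 ≈ 0.982). Hence R_4(7) > 180, i.e. R_4(7) ≥ 181.

Largest n = 180; hence R_4(7) > 180.


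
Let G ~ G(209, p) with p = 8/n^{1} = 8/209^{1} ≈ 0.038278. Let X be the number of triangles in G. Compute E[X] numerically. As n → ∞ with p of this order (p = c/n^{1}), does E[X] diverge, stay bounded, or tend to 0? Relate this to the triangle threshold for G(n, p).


Number of potential triangles: C(209, 3) = 1499784.
Each occurs with probability p³ ≈ (0.038278)³ ≈ 5.6082983e-05.
By linearity: E[X] = C(209, 3)·p³ ≈ 1499784 · 5.6082983e-05 ≈ 84.11236.
Here α = 1, so p = 8/n is exactly at the triangle threshold p ~ 1/n. Asymptotically E[X] → c³/6 = 8³/6 = 256/3 ≈ 85.33333, a bounded constant. In this regime the triangle count is asymptotically Poisson(c³/6).

E[X] ≈ 84.11236; in regime p = Θ(1/n^{1}) E[X] stays bounded (at the triangle threshold p ~ 1/n).


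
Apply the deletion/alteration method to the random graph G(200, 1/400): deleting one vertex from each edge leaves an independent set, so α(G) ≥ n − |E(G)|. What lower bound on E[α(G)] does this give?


E[|E(G)|] = C(200, 2)·p = 19900 · (1/400) = 199/4.
E[α(G)] ≥ n − E[|E(G)|] = 200 − 199/4 = 601/4.
Numerically: ≈ 150.250.
(This is only a lower bound; the true E[α(G)] may be larger.)

E[α(G)] ≥ 601/4 ≈ 150.250.


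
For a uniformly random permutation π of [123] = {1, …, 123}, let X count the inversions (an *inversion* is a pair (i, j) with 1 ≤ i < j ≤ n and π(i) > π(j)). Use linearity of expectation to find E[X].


Write X = Σ X_I over the C(123, 2) = 7503 pairs i < j, with X_I the indicator of one inversion.
There are 7503 indicators.
For each fixed pair i < j, the values π(i) and π(j) are two distinct elements of {1, …, 123} in uniformly random order; by symmetry P[π(i) > π(j)] = 1/2.
By linearity: E[X] = 7503 · (1/2) = C(123, 2) · (1/2) = 7503/2 = 7503/2 ≈ 3751.500000.

E[X] = 7503/2 = 3751.500000.


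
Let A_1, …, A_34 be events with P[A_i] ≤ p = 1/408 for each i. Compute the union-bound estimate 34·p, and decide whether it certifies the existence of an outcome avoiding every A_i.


Union bound: P[∪_{i=1}^{34} A_i] ≤ Σ_i P[A_i] ≤ 34·p = 34·(1/408) = 1/12.
Numerically: 1/12 ≈ 0.0833333.
Is 1/12 < 1? YES.
Since P[∪ A_i] ≤ 1/12 < 1, the complement has P[∩ A_i^c] ≥ 1 − 1/12 = 11/12 > 0, so some outcome avoids every A_i.

34·p = 1/12 ≈ 0.0833333; existence CERTIFIED by the union bound.


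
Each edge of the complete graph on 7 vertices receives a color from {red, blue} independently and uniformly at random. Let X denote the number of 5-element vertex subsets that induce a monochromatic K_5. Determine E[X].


Let X = Σ_S X_S over the C(7, 5) = 21 subsets S of size 5, where X_S = 1 if the K_5 on S is monochromatic.
For a fixed S, the K_5 on S has C(5, 2) = 10 edges. P[all 10 edges red] = (1/2)^10, and likewise for blue, so P[monochromatic] = 2·(1/2)^10 = 2^{1 − 10} = 1/512.
By linearity of expectation: E[X] = C(7, 5) · 2^{1 − 10} = 21 · 1/512 = 21/512.
Numerically: E[X] ≈ 0.04102.

E[X] = C(7,5)·2^(1−C(5,2)) = 21/512 ≈ 0.04102.


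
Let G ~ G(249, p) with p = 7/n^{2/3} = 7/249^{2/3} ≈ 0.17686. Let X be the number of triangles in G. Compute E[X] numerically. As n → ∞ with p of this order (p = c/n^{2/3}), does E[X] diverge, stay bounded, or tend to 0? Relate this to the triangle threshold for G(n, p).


Number of potential triangles: C(249, 3) = 2542124.
Each occurs with probability p³ ≈ (0.17686)³ ≈ 5.5321688e-03.
By linearity: E[X] = C(249, 3)·p³ ≈ 2542124 · 5.5321688e-03 ≈ 14063.45917.
Since α = 2/3 < 1, p = c/n^{2/3} ≫ 1/n is above the triangle threshold p ~ 1/n. Asymptotically E[X] ~ (c³/6)·n^{3(1−α)} = (7³/6)·n^{1} → ∞; triangles are abundant w.h.p.

E[X] ≈ 14063.45917; in regime p = Θ(1/n^{2/3}) E[X] diverges (above the triangle threshold p ~ 1/n).


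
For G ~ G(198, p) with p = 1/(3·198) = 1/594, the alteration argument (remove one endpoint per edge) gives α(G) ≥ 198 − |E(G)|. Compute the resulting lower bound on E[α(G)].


E[|E(G)|] = C(198, 2)·p = 19503 · (1/594) = 197/6.
E[α(G)] ≥ n − E[|E(G)|] = 198 − 197/6 = 991/6.
Numerically: ≈ 165.16667.
(This is only a lower bound; the true E[α(G)] may be larger.)

E[α(G)] ≥ 991/6 ≈ 165.16667.


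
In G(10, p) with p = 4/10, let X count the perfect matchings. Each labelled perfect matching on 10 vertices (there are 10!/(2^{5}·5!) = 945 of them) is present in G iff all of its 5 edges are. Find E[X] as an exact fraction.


K_10 has 10!/(2^{5}·5!) = 945 labelled perfect matchings.
For each such perfect matching H, let X_H = 1 if all 5 edges of H are present in G. Then P[X_H = 1] = p^{5} = (2/5)^{5} = 32/3125.
By linearity: E[X] = Σ_H E[X_H] = 945 · p^{5} = 945 · 32/3125 = 6048/625.
Numerically: E[X] ≈ 9.677.

E[X] = 945 · (2/5)^{5} = 6048/625 ≈ 9.677.


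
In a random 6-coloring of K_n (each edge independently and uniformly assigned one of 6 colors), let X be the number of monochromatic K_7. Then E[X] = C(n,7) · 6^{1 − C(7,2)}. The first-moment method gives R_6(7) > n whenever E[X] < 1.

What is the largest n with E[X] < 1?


We need C(n, 7) · 6^{1 − 21} < 1, i.e. C(n, 7) < 6^{21 − 1} = 3656158440062976.
Check values of n near the boundary:
  n = 566: C(566, 7) = 3557206237959440; 3557206237959440 < 3656158440062976? YES
  n = 567: C(567, 7) = 3601671315933933; 3601671315933933 < 3656158440062976? YES
  n = 568: C(568, 7) = 3646611956239704; 3646611956239704 < 3656158440062976? YES
  n = 569: C(569, 7) = 3692032389858348; 3692032389858348 < 3656158440062976? NO
The largest n with C(n, 7) < 3656158440062976 is n = 568 (where E[X] = 16882462760369/16926659444736 ≈ 0.997). Hence R_6(7) > 568, i.e. R_6(7) ≥ 569.

Largest n = 568; hence R_6(7) > 568.


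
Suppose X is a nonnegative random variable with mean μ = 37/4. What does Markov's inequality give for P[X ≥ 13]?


μ = E[X] = 37/4, a = 13.
Markov: P[X ≥ 13] ≤ μ/a = (37/4)/13 = 37/52.
Numerically: ≈ 0.712.
(Since a = 13 > μ = 9.250, the bound 37/52 is < 1 and informative.)

P[X ≥ 13] ≤ 37/52 ≈ 0.712.


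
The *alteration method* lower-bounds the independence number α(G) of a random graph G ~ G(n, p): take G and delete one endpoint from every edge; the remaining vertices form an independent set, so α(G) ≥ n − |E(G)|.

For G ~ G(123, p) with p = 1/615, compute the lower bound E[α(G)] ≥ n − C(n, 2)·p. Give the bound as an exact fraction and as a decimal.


E[|E(G)|] = C(123, 2)·p = 7503 · (1/615) = 61/5.
E[α(G)] ≥ n − E[|E(G)|] = 123 − 61/5 = 554/5.
Numerically: ≈ 110.800000.
(This is only a lower bound; the true E[α(G)] may be larger.)

E[α(G)] ≥ 554/5 ≈ 110.800000.


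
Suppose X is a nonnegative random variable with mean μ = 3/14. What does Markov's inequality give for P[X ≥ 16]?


μ = E[X] = 3/14, a = 16.
Markov: P[X ≥ 16] ≤ μ/a = (3/14)/16 = 3/224.
Numerically: ≈ 0.013393.
(Since a = 16 > μ = 0.214286, the bound 3/224 is < 1 and informative.)

P[X ≥ 16] ≤ 3/224 ≈ 0.013393.


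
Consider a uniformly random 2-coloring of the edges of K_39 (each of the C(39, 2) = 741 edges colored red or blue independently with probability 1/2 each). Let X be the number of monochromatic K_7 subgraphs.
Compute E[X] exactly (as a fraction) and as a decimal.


Let X = Σ_S X_S over the C(39, 7) = 15380937 subsets S of size 7, where X_S = 1 if the K_7 on S is monochromatic.
For a fixed S, the K_7 on S has C(7, 2) = 21 edges. P[all 21 edges red] = (1/2)^21, and likewise for blue, so P[monochromatic] = 2·(1/2)^21 = 2^{1 − 21} = 1/1048576.
By linearity of expectation: E[X] = C(39, 7) · 2^{1 − 21} = 15380937 · 1/1048576 = 15380937/1048576.
Numerically: E[X] ≈ 14.66840.

E[X] = C(39,7)·2^(1−C(7,2)) = 15380937/1048576 ≈ 14.66840.


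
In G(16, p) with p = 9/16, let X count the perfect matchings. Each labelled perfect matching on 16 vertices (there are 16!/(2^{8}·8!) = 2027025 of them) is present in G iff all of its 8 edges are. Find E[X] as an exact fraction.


K_16 has 16!/(2^{8}·8!) = 2027025 labelled perfect matchings.
For each such perfect matching H, let X_H = 1 if all 8 edges of H are present in G. Then P[X_H = 1] = p^{8} = (9/16)^{8} = 43046721/4294967296.
Summing the indicators: E[X] = Σ_H E[X_H] = 2027025 · p^{8} = 2027025 · 43046721/4294967296 = 87256779635025/4294967296.
Numerically: E[X] ≈ 2.032e+04.

E[X] = 2027025 · (9/16)^{8} = 87256779635025/4294967296 ≈ 2.032e+04.


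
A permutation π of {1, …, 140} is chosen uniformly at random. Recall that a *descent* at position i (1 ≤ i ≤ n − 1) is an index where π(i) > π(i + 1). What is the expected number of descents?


Write X = Σ X_I over i = 1, …, 139, with X_I the indicator of one descent.
There are 139 indicators.
For each fixed i, the pair (π(i), π(i+1)) is a uniformly random ordered pair of distinct values from {1, …, 140}; by symmetry P[π(i) > π(i+1)] = 1/2.
By linearity: E[X] = 139 · (1/2) = (140 − 1) · (1/2) = 139/2 ≈ 69.500.

E[X] = 139/2 = 69.500.


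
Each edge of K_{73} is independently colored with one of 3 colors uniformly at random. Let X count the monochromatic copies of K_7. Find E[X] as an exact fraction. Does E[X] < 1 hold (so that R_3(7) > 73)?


E[X] = C(73, 7) · 3^{1 − 21} = 1629348612 · 3^{−20} = 1629348612/3486784401.
As a reduced fraction: E[X] = 543116204/1162261467 ≈ 0.467.
Is E[X] < 1? YES.
Since E[X] < 1, there exists a 3-coloring of K_{73} with no monochromatic K_7; hence R_3(7) > 73.

E[X] = 543116204/1162261467 ≈ 0.467; E[X] < 1, so R_3(7) > 73.


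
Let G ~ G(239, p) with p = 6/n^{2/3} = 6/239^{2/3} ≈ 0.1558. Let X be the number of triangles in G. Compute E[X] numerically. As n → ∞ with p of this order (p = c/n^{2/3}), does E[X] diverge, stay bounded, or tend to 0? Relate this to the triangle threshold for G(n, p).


Number of potential triangles: C(239, 3) = 2246839.
Each occurs with probability p³ ≈ (0.1558)³ ≈ 3.781446e-03.
By linearity: E[X] = C(239, 3)·p³ ≈ 2246839 · 3.781446e-03 ≈ 8496.3013.
Since α = 2/3 < 1, p = c/n^{2/3} ≫ 1/n is above the triangle threshold p ~ 1/n. Asymptotically E[X] ~ (c³/6)·n^{3(1−α)} = (6³/6)·n^{1} → ∞; triangles are abundant w.h.p.

E[X] ≈ 8496.3013; in regime p = Θ(1/n^{2/3}) E[X] diverges (above the triangle threshold p ~ 1/n).


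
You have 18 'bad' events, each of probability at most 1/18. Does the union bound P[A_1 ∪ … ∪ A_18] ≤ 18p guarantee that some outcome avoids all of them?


Union bound: P[∪_{i=1}^{18} A_i] ≤ Σ_i P[A_i] ≤ 18·p = 18·(1/18) = 1.
Numerically: 1 ≈ 1.000.
Is 1 < 1? NO.
Since the bound 1 is ≥ 1, the union bound is uninformative here; it does NOT by itself certify existence.

18·p = 1 ≈ 1.000; existence NOT certified by the union bound.


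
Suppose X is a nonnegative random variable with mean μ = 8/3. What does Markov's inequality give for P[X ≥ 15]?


μ = E[X] = 8/3, a = 15.
Markov: P[X ≥ 15] ≤ μ/a = (8/3)/15 = 8/45.
Numerically: ≈ 0.177778.
(Since a = 15 > μ = 2.666667, the bound 8/45 is < 1 and informative.)

P[X ≥ 15] ≤ 8/45 ≈ 0.177778.


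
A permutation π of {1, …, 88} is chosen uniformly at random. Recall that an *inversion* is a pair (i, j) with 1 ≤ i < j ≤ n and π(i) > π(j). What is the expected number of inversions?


Write X = Σ X_I over the C(88, 2) = 3828 pairs i < j, with X_I the indicator of one inversion.
There are 3828 indicators.
For each fixed pair i < j, the values π(i) and π(j) are two distinct elements of {1, …, 88} in uniformly random order; by symmetry P[π(i) > π(j)] = 1/2.
By linearity: E[X] = 3828 · (1/2) = C(88, 2) · (1/2) = 3828/2 = 1914 ≈ 1914.00000.

E[X] = 1914 = 1914.00000.


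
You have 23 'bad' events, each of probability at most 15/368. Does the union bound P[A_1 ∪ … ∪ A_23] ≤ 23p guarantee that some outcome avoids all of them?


Union bound: P[∪_{i=1}^{23} A_i] ≤ Σ_i P[A_i] ≤ 23·p = 23·(15/368) = 15/16.
Numerically: 15/16 ≈ 0.9375000.
Is 15/16 < 1? YES.
Since P[∪ A_i] ≤ 15/16 < 1, the complement has P[∩ A_i^c] ≥ 1 − 15/16 = 1/16 > 0, so some outcome avoids every A_i.

23·p = 15/16 ≈ 0.9375000; existence CERTIFIED by the union bound.


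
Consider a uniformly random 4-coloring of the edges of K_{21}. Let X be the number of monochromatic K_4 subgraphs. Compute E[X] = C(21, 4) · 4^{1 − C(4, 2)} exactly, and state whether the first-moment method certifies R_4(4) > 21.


E[X] = C(21, 4) · 4^{1 − 6} = 5985 · 4^{−5} = 5985/1024.
As a reduced fraction: E[X] = 5985/1024 ≈ 5.8447266.
Is E[X] < 1? NO.
Since E[X] ≥ 1, the first-moment bound is inconclusive at n = 21; it does NOT by itself certify R_4(4) > 21.

E[X] = 5985/1024 ≈ 5.8447266; E[X] ≥ 1; first-moment method inconclusive here.


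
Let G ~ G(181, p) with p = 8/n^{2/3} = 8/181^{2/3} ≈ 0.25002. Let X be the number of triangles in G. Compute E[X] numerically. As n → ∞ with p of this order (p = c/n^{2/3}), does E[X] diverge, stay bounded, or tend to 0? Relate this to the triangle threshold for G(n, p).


Number of potential triangles: C(181, 3) = 971970.
Each occurs with probability p³ ≈ (0.25002)³ ≈ 1.5628339e-02.
By linearity: E[X] = C(181, 3)·p³ ≈ 971970 · 1.5628339e-02 ≈ 15190.27624.
Since α = 2/3 < 1, p = c/n^{2/3} ≫ 1/n is above the triangle threshold p ~ 1/n. Asymptotically E[X] ~ (c³/6)·n^{3(1−α)} = (8³/6)·n^{1} → ∞; triangles are abundant w.h.p.

E[X] ≈ 15190.27624; in regime p = Θ(1/n^{2/3}) E[X] diverges (above the triangle threshold p ~ 1/n).
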